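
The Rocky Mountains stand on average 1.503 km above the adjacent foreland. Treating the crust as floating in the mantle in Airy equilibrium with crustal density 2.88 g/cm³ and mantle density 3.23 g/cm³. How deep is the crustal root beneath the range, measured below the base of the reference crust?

Equating mass per unit area of the two columns: the weight of the topography is balanced by the buoyancy of the root, ρ_c h = (ρ_m − ρ_c) r.
r = h · ρ_c / (ρ_m − ρ_c) = 1.503 km × 2.88 / (3.23 − 2.88) = 12.4 km.

12.4 km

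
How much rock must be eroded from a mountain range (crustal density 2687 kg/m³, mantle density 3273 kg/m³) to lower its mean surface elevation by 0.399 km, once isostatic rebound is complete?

2.23 km

Net drop Δ = e − u = e − e ρ_c/ρ_m = e (ρ_m − ρ_c)/ρ_m.
e = Δ ρ_m/(ρ_m − ρ_c) = 0.399 km × 3273/586 = 2.23 km.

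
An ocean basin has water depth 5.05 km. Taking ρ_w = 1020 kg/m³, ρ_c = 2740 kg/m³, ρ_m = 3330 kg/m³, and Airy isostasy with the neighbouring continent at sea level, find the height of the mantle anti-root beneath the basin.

Equating mass per unit area of the two columns: replacing crust with seawater at the top is compensated by replacing crust with mantle at the base: d (ρ_c − ρ_w) = a (ρ_m − ρ_c).
a = d (ρ_c − ρ_w)/(ρ_m − ρ_c) = 5.05 km × 1720/590 = 14.7 km.

14.7 km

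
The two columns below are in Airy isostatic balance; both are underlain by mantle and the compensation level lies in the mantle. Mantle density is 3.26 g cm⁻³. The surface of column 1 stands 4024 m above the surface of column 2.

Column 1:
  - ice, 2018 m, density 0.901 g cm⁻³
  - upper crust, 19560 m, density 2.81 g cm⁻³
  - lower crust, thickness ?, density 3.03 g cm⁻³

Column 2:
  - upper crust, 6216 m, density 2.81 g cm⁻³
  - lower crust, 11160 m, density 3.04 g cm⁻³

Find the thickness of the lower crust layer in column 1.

20900 m

Take the compensation level at the base of the deeper column (depth z_c below the surface of column 1) and equate Σ ρ_i t_i down to z_c; mantle fills any gap and the z_c terms cancel.
Column 1: 2018×0.901 + 19560×2.81 + x×3.03 + (z_c − 21578 − x)×3.26
Column 2: 4024×0 + 6216×2.81 + 11160×3.04 + (z_c − 4024 − 17376)×3.26
The z_c×3.26 term appears on both sides and cancels. Collect the known terms of each column as K = Σ(ρt)_known − 3.26 × (depth of known layers): K_1 = 56781.818 − 3.26×21578 = −13562.462; K_2 = 51393.36 − 3.26×(4024 + 17376) = −18370.64.
Balance: K_1 − x×(3.26 − 3.03) = K_2, so x = (K_1 − K_2)/(3.26 − 3.03) = 4808.18/0.23 = 20900 m.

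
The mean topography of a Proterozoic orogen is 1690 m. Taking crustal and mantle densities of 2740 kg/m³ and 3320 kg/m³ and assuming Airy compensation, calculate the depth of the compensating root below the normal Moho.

Isostatic balance requires: the weight of the topography is balanced by the buoyancy of the root, ρ_c h = (ρ_m − ρ_c) r.
r = h · ρ_c / (ρ_m − ρ_c) = 1690 m × 2740 / (3320 − 2740) = 7980 m.

7980 m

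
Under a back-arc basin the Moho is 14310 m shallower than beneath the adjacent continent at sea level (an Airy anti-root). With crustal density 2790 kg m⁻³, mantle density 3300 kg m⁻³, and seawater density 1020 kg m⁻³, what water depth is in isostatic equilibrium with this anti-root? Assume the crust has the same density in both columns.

Replacing a thickness d of crust by seawater at the top must be balanced by replacing crust with mantle at the base: d (ρ_c − ρ_w) = a (ρ_m − ρ_c).
d = a (ρ_m − ρ_c)/(ρ_c − ρ_w) = 14310 m × 510/1770 = 4120 m.

4120 m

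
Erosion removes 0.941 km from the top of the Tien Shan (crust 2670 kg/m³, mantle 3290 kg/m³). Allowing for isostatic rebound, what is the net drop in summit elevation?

Rebound u = e ρ_c/ρ_m = 0.941 km × 2670/3290 = 0.7637 km.
Net surface drop = e − u = 0.941 km − 0.7637 km = e (ρ_m − ρ_c)/ρ_m = 0.177 km.

0.177 km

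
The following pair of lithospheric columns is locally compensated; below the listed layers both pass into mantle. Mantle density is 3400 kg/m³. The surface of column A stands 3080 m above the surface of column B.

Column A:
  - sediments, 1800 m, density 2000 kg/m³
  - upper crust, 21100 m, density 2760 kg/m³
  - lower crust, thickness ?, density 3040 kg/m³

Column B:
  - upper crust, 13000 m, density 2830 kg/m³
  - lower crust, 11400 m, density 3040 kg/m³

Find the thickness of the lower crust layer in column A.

Take the compensation level at the base of the deeper column (depth z_c below the surface of column A) and equate Σ ρ_i t_i down to z_c; mantle fills any gap and the z_c terms cancel.
Column A: 1800×2000 + 21100×2760 + x×3040 + (z_c − 22900 − x)×3400
Column B: 3080×0 + 13000×2830 + 11400×3040 + (z_c − 3080 − 24400)×3400
The z_c×3400 term appears on both sides and cancels. Collect the known terms of each column as K = Σ(ρt)_known − 3400 × (depth of known layers): K_A = 61836000 − 3400×22900 = −16024000; K_B = 71446000 − 3400×(3080 + 24400) = −21986000.
Balance: K_A − x×(3400 − 3040) = K_B, so x = (K_A − K_B)/(3400 − 3040) = 5962000/360 = 16600 m.

16600 m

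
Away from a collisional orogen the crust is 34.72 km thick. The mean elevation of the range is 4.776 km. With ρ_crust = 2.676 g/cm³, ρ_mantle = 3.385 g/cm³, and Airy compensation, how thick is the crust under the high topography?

57.5 km

Root depth r = h ρ_c / (ρ_m − ρ_c) = 4.776 km × 2.676 / 0.709 = 18.03 km.
Total thickness = T + h + r = 34.72 km + 4.776 km + 18.03 km = 57.5 km.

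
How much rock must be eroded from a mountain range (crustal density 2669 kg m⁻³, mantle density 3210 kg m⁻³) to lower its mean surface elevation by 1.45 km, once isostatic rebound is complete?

Net drop Δ = e − u = e − e ρ_c/ρ_m = e (ρ_m − ρ_c)/ρ_m.
e = Δ ρ_m/(ρ_m − ρ_c) = 1.45 km × 3210/541 = 8.6 km.

8.6 km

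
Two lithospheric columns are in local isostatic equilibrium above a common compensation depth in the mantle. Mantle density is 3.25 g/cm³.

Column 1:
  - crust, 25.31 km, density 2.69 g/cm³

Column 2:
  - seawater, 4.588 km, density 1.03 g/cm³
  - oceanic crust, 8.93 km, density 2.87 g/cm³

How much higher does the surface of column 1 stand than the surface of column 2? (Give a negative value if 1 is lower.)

0.183 km

For any compensation level in the mantle, the mantle terms cancel and isostasy reduces to e = (Σt_1 − Σt_2) − (Σ(ρt)_1 − Σ(ρt)_2) / ρ_m.
Σt_1 = 25.31 km; Σt_2 = 13.518 km; Σ(ρt)_1 = 68.0839; Σ(ρt)_2 = 30.35474 (in km·g/cm³).
e = (25.31 − 13.518) − (68.0839 − 30.35474) / 3.25 = 0.183 km.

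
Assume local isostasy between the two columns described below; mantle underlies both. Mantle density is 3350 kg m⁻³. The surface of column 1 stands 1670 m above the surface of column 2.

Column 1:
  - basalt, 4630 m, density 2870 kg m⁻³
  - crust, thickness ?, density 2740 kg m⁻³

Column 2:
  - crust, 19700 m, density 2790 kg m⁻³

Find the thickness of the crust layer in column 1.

23600 m

Take the compensation level at the base of the deeper column (depth z_c below the surface of column 1) and equate Σ ρ_i t_i down to z_c; mantle fills any gap and the z_c terms cancel.
Column 1: 4630×2870 + x×2740 + (z_c − 4630 − x)×3350
Column 2: 1670×0 + 19700×2790 + (z_c − 1670 − 19700)×3350
The z_c×3350 term appears on both sides and cancels. Collect the known terms of each column as K = Σ(ρt)_known − 3350 × (depth of known layers): K_1 = 13288100 − 3350×4630 = −2222400; K_2 = 54963000 − 3350×(1670 + 19700) = −16626500.
Balance: K_1 − x×(3350 − 2740) = K_2, so x = (K_1 − K_2)/(3350 − 2740) = 14404100/610 = 23600 m.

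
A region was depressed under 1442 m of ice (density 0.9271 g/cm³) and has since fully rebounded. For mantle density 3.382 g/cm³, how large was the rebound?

395 m

Removing the load lets mantle flow back in; uplift u satisfies ρ_ice t = ρ_m u.
u = t ρ_ice/ρ_m = 1442 m × 0.9271/3.382 = 395 m.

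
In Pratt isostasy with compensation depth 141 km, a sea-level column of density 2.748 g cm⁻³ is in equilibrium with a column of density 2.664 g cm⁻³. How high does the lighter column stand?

4.45 km

ρ_ref D = ρ (D + h) → h = D (ρ_ref − ρ)/ρ.
h = 141 km × (2.748 − 2.664)/2.664 = 4.45 km.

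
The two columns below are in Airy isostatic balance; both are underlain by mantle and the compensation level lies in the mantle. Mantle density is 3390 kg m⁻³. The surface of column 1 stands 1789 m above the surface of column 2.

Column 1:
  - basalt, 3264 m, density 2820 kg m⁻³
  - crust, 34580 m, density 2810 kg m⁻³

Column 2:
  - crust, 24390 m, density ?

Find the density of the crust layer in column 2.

Take the compensation level at the base of the deeper column (depth z_c below the surface of column 1) and equate Σ ρ_i t_i down to z_c; mantle fills any gap and the z_c terms cancel.
Column 1: 3264×2820 + 34580×2810 + (z_c − 37844)×3390
Column 2: 1789×0 + 24390×ρ + (z_c − 1789 − 24390)×3390
The z_c×3390 term appears on both sides and cancels. Collect the known terms of each column as K = Σ(ρt)_known − 3390 × (depth of known layers): K_1 = 106374280 − 3390×37844 = −21916880; K_2 = 0 − 3390×(1789 + 24390) = −88746810.
Balance: K_1 = K_2 + 24390×ρ, so ρ = (K_1 − K_2)/24390 = 66829900/24390 = 2740 kg m⁻³.

2740 kg m⁻³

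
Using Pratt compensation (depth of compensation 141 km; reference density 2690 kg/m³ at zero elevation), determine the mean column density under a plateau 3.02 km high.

2630 kg/m³

Pratt balance: ρ_ref D = ρ (D + h).
ρ = ρ_ref D/(D + h) = 2690 × 141 km/(141 km + 3.02 km) = 2630 kg/m³.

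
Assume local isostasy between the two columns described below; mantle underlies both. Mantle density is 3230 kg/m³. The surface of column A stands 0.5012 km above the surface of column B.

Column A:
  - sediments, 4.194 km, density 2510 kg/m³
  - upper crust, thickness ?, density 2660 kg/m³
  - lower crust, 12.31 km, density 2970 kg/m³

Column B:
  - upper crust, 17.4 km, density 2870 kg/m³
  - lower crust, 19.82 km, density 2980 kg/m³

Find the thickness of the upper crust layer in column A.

Take the compensation level at the base of the deeper column (depth z_c below the surface of column A) and equate Σ ρ_i t_i down to z_c; mantle fills any gap and the z_c terms cancel.
Column A: 4.194×2510 + x×2660 + 12.31×2970 + (z_c − 16.504 − x)×3230
Column B: 0.5012×0 + 17.4×2870 + 19.82×2980 + (z_c − 0.5012 − 37.22)×3230
The z_c×3230 term appears on both sides and cancels. Collect the known terms of each column as K = Σ(ρt)_known − 3230 × (depth of known layers): K_A = 47087.64 − 3230×16.504 = −6220.28; K_B = 109001.6 − 3230×(0.5012 + 37.22) = −12837.876.
Balance: K_A − x×(3230 − 2660) = K_B, so x = (K_A − K_B)/(3230 − 2660) = 6617.6/570 = 11.6 km.

11.6 km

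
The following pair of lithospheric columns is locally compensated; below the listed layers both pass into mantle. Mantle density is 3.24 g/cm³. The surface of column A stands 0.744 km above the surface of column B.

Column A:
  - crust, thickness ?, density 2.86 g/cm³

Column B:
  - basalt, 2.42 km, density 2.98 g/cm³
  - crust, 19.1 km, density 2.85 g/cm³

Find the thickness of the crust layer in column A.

Take the compensation level at the base of the deeper column (depth z_c below the surface of column A) and equate Σ ρ_i t_i down to z_c; mantle fills any gap and the z_c terms cancel.
Column A: x×2.86 + (z_c − 0 − x)×3.24
Column B: 0.744×0 + 2.42×2.98 + 19.1×2.85 + (z_c − 0.744 − 21.52)×3.24
The z_c×3.24 term appears on both sides and cancels. Collect the known terms of each column as K = Σ(ρt)_known − 3.24 × (depth of known layers): K_A = 0 − 3.24×0 = 0; K_B = 61.6466 − 3.24×(0.744 + 21.52) = −10.48876.
Balance: K_A − x×(3.24 − 2.86) = K_B, so x = (K_A − K_B)/(3.24 − 2.86) = 10.4888/0.38 = 27.6 km.

27.6 km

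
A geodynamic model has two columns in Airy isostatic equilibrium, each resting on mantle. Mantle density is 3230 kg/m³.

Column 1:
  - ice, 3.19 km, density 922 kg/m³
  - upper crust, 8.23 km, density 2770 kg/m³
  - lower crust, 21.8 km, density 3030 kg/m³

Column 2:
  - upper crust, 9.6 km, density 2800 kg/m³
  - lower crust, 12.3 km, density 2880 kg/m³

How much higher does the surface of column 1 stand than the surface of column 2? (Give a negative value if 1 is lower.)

2.19 km

For any compensation level in the mantle, the mantle terms cancel and isostasy reduces to e = (Σt_1 − Σt_2) − (Σ(ρt)_1 − Σ(ρt)_2) / ρ_m.
Σt_1 = 33.22 km; Σt_2 = 21.9 km; Σ(ρt)_1 = 91792.28; Σ(ρt)_2 = 62304 (in km·kg/m³).
e = (33.22 − 21.9) − (91792.28 − 62304) / 3230 = 2.19 km.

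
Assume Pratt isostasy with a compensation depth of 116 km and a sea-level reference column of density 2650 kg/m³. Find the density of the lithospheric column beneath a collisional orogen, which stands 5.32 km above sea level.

Pratt balance: ρ_ref D = ρ (D + h).
ρ = ρ_ref D/(D + h) = 2650 × 116 km/(116 km + 5.32 km) = 2530 kg/m³.

2530 kg/m³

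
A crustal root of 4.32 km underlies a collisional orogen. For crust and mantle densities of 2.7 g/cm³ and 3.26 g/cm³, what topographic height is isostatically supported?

In Airy isostatic equilibrium: ρ_c h = (ρ_m − ρ_c) r.
h = r (ρ_m − ρ_c) / ρ_c = 4.32 km × (3.26 − 2.7) / 2.7 = 0.896 km.

0.896 km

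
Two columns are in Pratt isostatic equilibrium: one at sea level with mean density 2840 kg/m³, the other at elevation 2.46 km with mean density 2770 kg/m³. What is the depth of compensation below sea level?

97.3 km

ρ_ref D = ρ (D + h) → D (ρ_ref − ρ) = ρ h.
D = ρ h/(ρ_ref − ρ) = 2770 × 2.46 km/(2840 − 2770) = 97.3 km.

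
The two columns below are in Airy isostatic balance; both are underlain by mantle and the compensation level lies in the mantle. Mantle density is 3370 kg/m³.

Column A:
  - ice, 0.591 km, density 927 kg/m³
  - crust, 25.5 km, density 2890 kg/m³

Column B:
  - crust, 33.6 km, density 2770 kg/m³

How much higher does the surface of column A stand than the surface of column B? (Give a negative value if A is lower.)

−1.92 km

For any compensation level in the mantle, the mantle terms cancel and isostasy reduces to e = (Σt_A − Σt_B) − (Σ(ρt)_A − Σ(ρt)_B) / ρ_m.
Σt_A = 26.091 km; Σt_B = 33.6 km; Σ(ρt)_A = 74242.857; Σ(ρt)_B = 93072 (in km·kg/m³).
e = (26.091 − 33.6) − (74242.857 − 93072) / 3370 = −1.92 km.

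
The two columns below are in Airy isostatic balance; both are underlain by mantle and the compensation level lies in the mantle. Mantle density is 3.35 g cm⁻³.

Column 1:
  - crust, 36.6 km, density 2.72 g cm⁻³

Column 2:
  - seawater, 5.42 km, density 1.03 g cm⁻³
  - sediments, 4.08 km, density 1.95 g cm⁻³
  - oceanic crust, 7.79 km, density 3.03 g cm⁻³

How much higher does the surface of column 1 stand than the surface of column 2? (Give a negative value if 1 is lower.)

For any compensation level in the mantle, the mantle terms cancel and isostasy reduces to e = (Σt_1 − Σt_2) − (Σ(ρt)_1 − Σ(ρt)_2) / ρ_m.
Σt_1 = 36.6 km; Σt_2 = 17.29 km; Σ(ρt)_1 = 99.552; Σ(ρt)_2 = 37.1423 (in km·g cm⁻³).
e = (36.6 − 17.29) − (99.552 − 37.1423) / 3.35 = 0.68 km.

0.68 km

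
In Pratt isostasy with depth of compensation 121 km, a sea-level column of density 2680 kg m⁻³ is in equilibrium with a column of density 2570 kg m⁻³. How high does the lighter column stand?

5.18 km

ρ_ref D = ρ (D + h) → h = D (ρ_ref − ρ)/ρ.
h = 121 km × (2680 − 2570)/2570 = 5.18 km.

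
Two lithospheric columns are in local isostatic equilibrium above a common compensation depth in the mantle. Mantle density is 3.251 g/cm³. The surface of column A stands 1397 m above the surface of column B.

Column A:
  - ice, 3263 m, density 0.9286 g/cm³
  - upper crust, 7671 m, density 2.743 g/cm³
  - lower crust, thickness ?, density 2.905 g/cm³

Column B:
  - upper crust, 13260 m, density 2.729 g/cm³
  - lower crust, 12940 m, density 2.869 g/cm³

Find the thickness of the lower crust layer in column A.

Take the compensation level at the base of the deeper column (depth z_c below the surface of column A) and equate Σ ρ_i t_i down to z_c; mantle fills any gap and the z_c terms cancel.
Column A: 3263×0.9286 + 7671×2.743 + x×2.905 + (z_c − 10934 − x)×3.251
Column B: 1397×0 + 13260×2.729 + 12940×2.869 + (z_c − 1397 − 26200)×3.251
The z_c×3.251 term appears on both sides and cancels. Collect the known terms of each column as K = Σ(ρt)_known − 3.251 × (depth of known layers): K_A = 24071.5748 − 3.251×10934 = −11474.8592; K_B = 73311.4 − 3.251×(1397 + 26200) = −16406.447.
Balance: K_A − x×(3.251 − 2.905) = K_B, so x = (K_A − K_B)/(3.251 − 2.905) = 4931.59/0.346 = 14300 m.

14300 m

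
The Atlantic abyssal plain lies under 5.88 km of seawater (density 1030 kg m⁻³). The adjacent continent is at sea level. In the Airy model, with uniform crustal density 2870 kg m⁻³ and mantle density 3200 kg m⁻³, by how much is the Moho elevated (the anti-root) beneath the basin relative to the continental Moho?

Isostatic balance requires: replacing crust with seawater at the top is compensated by replacing crust with mantle at the base: d (ρ_c − ρ_w) = a (ρ_m − ρ_c).
a = d (ρ_c − ρ_w)/(ρ_m − ρ_c) = 5.88 km × 1840/330 = 32.8 km.

32.8 km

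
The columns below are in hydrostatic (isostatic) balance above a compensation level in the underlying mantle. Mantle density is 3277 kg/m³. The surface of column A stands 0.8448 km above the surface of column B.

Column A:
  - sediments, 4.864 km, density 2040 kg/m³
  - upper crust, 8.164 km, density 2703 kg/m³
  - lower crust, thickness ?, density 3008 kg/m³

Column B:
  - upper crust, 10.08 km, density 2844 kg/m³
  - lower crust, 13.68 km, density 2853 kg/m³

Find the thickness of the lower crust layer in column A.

Take the compensation level at the base of the deeper column (depth z_c below the surface of column A) and equate Σ ρ_i t_i down to z_c; mantle fills any gap and the z_c terms cancel.
Column A: 4.864×2040 + 8.164×2703 + x×3008 + (z_c − 13.028 − x)×3277
Column B: 0.8448×0 + 10.08×2844 + 13.68×2853 + (z_c − 0.8448 − 23.76)×3277
The z_c×3277 term appears on both sides and cancels. Collect the known terms of each column as K = Σ(ρt)_known − 3277 × (depth of known layers): K_A = 31989.852 − 3277×13.028 = −10702.904; K_B = 67696.56 − 3277×(0.8448 + 23.76) = −12933.3696.
Balance: K_A − x×(3277 − 3008) = K_B, so x = (K_A − K_B)/(3277 − 3008) = 2230.47/269 = 8.29 km.

8.29 km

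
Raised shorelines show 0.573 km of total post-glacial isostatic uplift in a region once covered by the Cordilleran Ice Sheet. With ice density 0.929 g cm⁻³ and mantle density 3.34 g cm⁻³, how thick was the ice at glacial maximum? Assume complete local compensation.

2.06 km

u = t ρ_ice/ρ_m → t = u ρ_m/ρ_ice = 0.573 km × 3.34/0.929 = 2.06 km.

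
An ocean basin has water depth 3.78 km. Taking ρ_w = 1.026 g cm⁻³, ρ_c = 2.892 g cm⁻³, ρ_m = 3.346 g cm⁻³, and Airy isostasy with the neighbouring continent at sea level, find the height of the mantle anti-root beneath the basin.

In Airy isostatic equilibrium: replacing crust with seawater at the top is compensated by replacing crust with mantle at the base: d (ρ_c − ρ_w) = a (ρ_m − ρ_c).
a = d (ρ_c − ρ_w)/(ρ_m − ρ_c) = 3.78 km × 1.866/0.454 = 15.5 km.

15.5 km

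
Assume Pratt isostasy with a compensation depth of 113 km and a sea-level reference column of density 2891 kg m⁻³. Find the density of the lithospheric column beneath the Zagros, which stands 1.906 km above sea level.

2840 kg m⁻³

Pratt balance: ρ_ref D = ρ (D + h).
ρ = ρ_ref D/(D + h) = 2891 × 113 km/(113 km + 1.906 km) = 2840 kg m⁻³.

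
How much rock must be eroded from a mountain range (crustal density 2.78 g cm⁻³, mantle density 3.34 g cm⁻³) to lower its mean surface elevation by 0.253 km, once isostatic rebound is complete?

Net drop Δ = e − u = e − e ρ_c/ρ_m = e (ρ_m − ρ_c)/ρ_m.
e = Δ ρ_m/(ρ_m − ρ_c) = 0.253 km × 3.34/0.56 = 1.51 km.

1.51 km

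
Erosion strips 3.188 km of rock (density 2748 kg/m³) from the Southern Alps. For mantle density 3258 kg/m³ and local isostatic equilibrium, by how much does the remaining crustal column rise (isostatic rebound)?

Unloading: uplift u = e ρ_c/ρ_m = 3.188 km × 2748/3258 = 2.69 km.

2.69 km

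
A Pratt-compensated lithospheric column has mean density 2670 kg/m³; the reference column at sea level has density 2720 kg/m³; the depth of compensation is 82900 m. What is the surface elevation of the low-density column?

ρ_ref D = ρ (D + h) → h = D (ρ_ref − ρ)/ρ.
h = 82900 m × (2720 − 2670)/2670 = 1550 m.

1550 m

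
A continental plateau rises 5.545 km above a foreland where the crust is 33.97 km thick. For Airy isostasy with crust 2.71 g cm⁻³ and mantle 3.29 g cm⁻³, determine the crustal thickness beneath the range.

Root depth r = h ρ_c / (ρ_m − ρ_c) = 5.545 km × 2.71 / 0.58 = 25.91 km.
Total thickness = T + h + r = 33.97 km + 5.545 km + 25.91 km = 65.4 km.

65.4 km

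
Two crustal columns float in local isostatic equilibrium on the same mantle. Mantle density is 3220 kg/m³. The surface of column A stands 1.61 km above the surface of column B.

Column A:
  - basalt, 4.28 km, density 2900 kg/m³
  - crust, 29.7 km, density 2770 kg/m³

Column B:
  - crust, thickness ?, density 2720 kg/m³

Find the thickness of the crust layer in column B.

Take the compensation level at the base of the deeper column (depth z_c below the surface of column A) and equate Σ ρ_i t_i down to z_c; mantle fills any gap and the z_c terms cancel.
Column A: 4.28×2900 + 29.7×2770 + (z_c − 33.98)×3220
Column B: 1.61×0 + x×2720 + (z_c − 1.61 − 0 − x)×3220
The z_c×3220 term appears on both sides and cancels. Collect the known terms of each column as K = Σ(ρt)_known − 3220 × (depth of known layers): K_A = 94681 − 3220×33.98 = −14734.6; K_B = 0 − 3220×(1.61 + 0) = −5184.2.
Balance: K_A = K_B − x×(3220 − 2720), so x = (K_B − K_A)/(3220 − 2720) = 9550.4/500 = 19.1 km.

19.1 km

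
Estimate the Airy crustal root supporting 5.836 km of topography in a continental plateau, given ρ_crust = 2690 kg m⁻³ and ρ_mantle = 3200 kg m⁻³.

30.8 km

Balancing pressure at the compensation depth: the weight of the topography is balanced by the buoyancy of the root, ρ_c h = (ρ_m − ρ_c) r.
r = h · ρ_c / (ρ_m − ρ_c) = 5.836 km × 2690 / (3200 − 2690) = 30.8 km.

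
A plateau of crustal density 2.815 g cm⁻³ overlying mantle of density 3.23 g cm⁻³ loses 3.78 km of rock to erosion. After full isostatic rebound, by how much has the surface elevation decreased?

Rebound u = e ρ_c/ρ_m = 3.78 km × 2.815/3.23 = 3.294 km.
Net surface drop = e − u = 3.78 km − 3.294 km = e (ρ_m − ρ_c)/ρ_m = 0.486 km.

0.486 km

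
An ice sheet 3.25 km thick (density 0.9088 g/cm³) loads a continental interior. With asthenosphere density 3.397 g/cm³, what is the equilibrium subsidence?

0.869 km

Isostatic balance requires: the ice load ρ_ice t is balanced by mantle displaced below, ρ_m s.
s = t ρ_ice / ρ_m = 3.25 km × 0.9088/3.397 = 0.869 km.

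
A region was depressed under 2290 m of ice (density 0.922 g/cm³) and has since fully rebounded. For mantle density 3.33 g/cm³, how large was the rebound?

634 m

Removing the load lets mantle flow back in; uplift u satisfies ρ_ice t = ρ_m u.
u = t ρ_ice/ρ_m = 2290 m × 0.922/3.33 = 634 m.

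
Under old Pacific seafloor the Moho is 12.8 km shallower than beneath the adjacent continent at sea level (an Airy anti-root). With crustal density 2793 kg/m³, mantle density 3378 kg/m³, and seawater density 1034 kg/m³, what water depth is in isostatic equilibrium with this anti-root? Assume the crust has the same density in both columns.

Replacing a thickness d of crust by seawater at the top must be balanced by replacing crust with mantle at the base: d (ρ_c − ρ_w) = a (ρ_m − ρ_c).
d = a (ρ_m − ρ_c)/(ρ_c − ρ_w) = 12.8 km × 585/1759 = 4.26 km.

4.26 km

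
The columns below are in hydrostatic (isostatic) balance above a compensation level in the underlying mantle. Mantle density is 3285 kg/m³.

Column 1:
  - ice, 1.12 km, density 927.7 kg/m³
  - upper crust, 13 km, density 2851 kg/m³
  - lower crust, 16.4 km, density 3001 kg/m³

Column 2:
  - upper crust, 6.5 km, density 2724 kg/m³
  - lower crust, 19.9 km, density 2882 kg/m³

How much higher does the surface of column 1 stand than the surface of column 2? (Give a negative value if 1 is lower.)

For any compensation level in the mantle, the mantle terms cancel and isostasy reduces to e = (Σt_1 − Σt_2) − (Σ(ρt)_1 − Σ(ρt)_2) / ρ_m.
Σt_1 = 30.52 km; Σt_2 = 26.4 km; Σ(ρt)_1 = 87318.424; Σ(ρt)_2 = 75057.8 (in km·kg/m³).
e = (30.52 − 26.4) − (87318.424 − 75057.8) / 3285 = 0.388 km.

0.388 km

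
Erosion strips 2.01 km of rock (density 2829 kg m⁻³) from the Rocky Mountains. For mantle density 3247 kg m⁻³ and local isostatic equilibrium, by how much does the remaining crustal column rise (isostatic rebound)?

Unloading: uplift u = e ρ_c/ρ_m = 2.01 km × 2829/3247 = 1.75 km.

1.75 km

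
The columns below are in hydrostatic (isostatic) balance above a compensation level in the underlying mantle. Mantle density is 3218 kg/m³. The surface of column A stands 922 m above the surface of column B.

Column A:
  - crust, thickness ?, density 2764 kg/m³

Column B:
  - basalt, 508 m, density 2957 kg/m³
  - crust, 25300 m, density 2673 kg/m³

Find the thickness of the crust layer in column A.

Take the compensation level at the base of the deeper column (depth z_c below the surface of column A) and equate Σ ρ_i t_i down to z_c; mantle fills any gap and the z_c terms cancel.
Column A: x×2764 + (z_c − 0 − x)×3218
Column B: 922×0 + 508×2957 + 25300×2673 + (z_c − 922 − 25808)×3218
The z_c×3218 term appears on both sides and cancels. Collect the known terms of each column as K = Σ(ρt)_known − 3218 × (depth of known layers): K_A = 0 − 3218×0 = 0; K_B = 69129056 − 3218×(922 + 25808) = −16888084.
Balance: K_A − x×(3218 − 2764) = K_B, so x = (K_A − K_B)/(3218 − 2764) = 16888100/454 = 37200 m.

37200 m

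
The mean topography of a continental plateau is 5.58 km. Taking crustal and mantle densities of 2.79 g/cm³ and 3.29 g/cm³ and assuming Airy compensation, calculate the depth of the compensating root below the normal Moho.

Isostatic balance requires: the weight of the topography is balanced by the buoyancy of the root, ρ_c h = (ρ_m − ρ_c) r.
r = h · ρ_c / (ρ_m − ρ_c) = 5.58 km × 2.79 / (3.29 − 2.79) = 31.1 km.

31.1 km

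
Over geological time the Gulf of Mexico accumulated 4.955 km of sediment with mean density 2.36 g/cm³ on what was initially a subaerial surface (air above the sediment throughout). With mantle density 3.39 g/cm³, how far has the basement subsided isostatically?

Subaerial load: s = t ρ_sed / ρ_m = 4.955 km × 2.36/3.39 = 3.45 km.

3.45 km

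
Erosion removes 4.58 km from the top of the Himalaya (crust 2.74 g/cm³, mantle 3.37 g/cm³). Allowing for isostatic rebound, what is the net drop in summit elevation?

0.856 km

Rebound u = e ρ_c/ρ_m = 4.58 km × 2.74/3.37 = 3.724 km.
Net surface drop = e − u = 4.58 km − 3.724 km = e (ρ_m − ρ_c)/ρ_m = 0.856 km.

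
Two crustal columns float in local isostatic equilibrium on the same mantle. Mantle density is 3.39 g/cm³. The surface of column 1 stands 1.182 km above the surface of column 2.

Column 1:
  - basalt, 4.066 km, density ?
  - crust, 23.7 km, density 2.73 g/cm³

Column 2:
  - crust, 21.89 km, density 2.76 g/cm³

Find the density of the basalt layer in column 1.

Take the compensation level at the base of the deeper column (depth z_c below the surface of column 1) and equate Σ ρ_i t_i down to z_c; mantle fills any gap and the z_c terms cancel.
Column 1: 4.066×ρ + 23.7×2.73 + (z_c − 27.766)×3.39
Column 2: 1.182×0 + 21.89×2.76 + (z_c − 1.182 − 21.89)×3.39
The z_c×3.39 term appears on both sides and cancels. Collect the known terms of each column as K = Σ(ρt)_known − 3.39 × (depth of known layers): K_1 = 64.701 − 3.39×27.766 = −29.42574; K_2 = 60.4164 − 3.39×(1.182 + 21.89) = −17.79768.
Balance: K_1 + 4.066×ρ = K_2, so ρ = (K_2 − K_1)/4.066 = 11.6281/4.066 = 2.86 g/cm³.

2.86 g/cm³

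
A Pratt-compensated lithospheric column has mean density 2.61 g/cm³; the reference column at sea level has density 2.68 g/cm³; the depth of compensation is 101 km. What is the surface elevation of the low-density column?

ρ_ref D = ρ (D + h) → h = D (ρ_ref − ρ)/ρ.
h = 101 km × (2.68 − 2.61)/2.61 = 2.71 km.

2.71 km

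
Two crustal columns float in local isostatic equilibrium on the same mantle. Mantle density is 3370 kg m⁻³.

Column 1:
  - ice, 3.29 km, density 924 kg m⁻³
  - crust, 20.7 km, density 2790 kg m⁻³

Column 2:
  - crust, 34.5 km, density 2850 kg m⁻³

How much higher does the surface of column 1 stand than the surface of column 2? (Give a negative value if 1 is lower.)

For any compensation level in the mantle, the mantle terms cancel and isostasy reduces to e = (Σt_1 − Σt_2) − (Σ(ρt)_1 − Σ(ρt)_2) / ρ_m.
Σt_1 = 23.99 km; Σt_2 = 34.5 km; Σ(ρt)_1 = 60792.96; Σ(ρt)_2 = 98325 (in km·kg m⁻³).
e = (23.99 − 34.5) − (60792.96 − 98325) / 3370 = 0.627 km.

0.627 km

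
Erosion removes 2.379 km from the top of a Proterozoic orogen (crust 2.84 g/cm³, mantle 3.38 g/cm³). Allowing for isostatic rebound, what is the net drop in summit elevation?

0.38 km

Rebound u = e ρ_c/ρ_m = 2.379 km × 2.84/3.38 = 1.999 km.
Net surface drop = e − u = 2.379 km − 1.999 km = e (ρ_m − ρ_c)/ρ_m = 0.38 km.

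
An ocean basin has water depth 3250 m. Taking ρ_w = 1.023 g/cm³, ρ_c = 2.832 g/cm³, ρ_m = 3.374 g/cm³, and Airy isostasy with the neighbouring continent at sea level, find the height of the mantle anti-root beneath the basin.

10800 m

By Archimedes' principle applied to the lithosphere: replacing crust with seawater at the top is compensated by replacing crust with mantle at the base: d (ρ_c − ρ_w) = a (ρ_m − ρ_c).
a = d (ρ_c − ρ_w)/(ρ_m − ρ_c) = 3250 m × 1.809/0.542 = 10800 m.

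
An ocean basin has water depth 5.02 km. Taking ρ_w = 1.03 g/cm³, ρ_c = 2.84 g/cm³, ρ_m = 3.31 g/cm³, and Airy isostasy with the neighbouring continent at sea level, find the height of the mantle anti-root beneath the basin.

Balancing pressure at the compensation depth: replacing crust with seawater at the top is compensated by replacing crust with mantle at the base: d (ρ_c − ρ_w) = a (ρ_m − ρ_c).
a = d (ρ_c − ρ_w)/(ρ_m − ρ_c) = 5.02 km × 1.81/0.47 = 19.3 km.

19.3 km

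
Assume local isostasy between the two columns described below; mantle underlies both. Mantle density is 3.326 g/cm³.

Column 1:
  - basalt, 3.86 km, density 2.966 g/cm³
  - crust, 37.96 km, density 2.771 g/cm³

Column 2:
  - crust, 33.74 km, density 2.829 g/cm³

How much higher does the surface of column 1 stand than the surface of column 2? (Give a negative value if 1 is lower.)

For any compensation level in the mantle, the mantle terms cancel and isostasy reduces to e = (Σt_1 − Σt_2) − (Σ(ρt)_1 − Σ(ρt)_2) / ρ_m.
Σt_1 = 41.82 km; Σt_2 = 33.74 km; Σ(ρt)_1 = 116.63592; Σ(ρt)_2 = 95.45046 (in km·g/cm³).
e = (41.82 − 33.74) − (116.63592 − 95.45046) / 3.326 = 1.71 km.

1.71 km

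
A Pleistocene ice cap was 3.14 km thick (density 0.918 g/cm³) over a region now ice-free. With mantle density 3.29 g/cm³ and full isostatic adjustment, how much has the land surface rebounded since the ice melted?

0.876 km

Removing the load lets mantle flow back in; uplift u satisfies ρ_ice t = ρ_m u.
u = t ρ_ice/ρ_m = 3.14 km × 0.918/3.29 = 0.876 km.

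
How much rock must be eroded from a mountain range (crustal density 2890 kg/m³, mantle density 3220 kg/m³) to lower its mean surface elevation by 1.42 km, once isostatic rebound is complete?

Net drop Δ = e − u = e − e ρ_c/ρ_m = e (ρ_m − ρ_c)/ρ_m.
e = Δ ρ_m/(ρ_m − ρ_c) = 1.42 km × 3220/330 = 13.9 km.

13.9 km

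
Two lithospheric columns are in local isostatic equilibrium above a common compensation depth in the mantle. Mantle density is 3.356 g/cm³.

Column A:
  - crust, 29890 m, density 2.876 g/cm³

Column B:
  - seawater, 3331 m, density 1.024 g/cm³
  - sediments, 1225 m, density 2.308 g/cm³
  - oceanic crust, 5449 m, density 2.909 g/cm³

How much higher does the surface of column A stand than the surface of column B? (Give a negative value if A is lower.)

852 m

For any compensation level in the mantle, the mantle terms cancel and isostasy reduces to e = (Σt_A − Σt_B) − (Σ(ρt)_A − Σ(ρt)_B) / ρ_m.
Σt_A = 29890 m; Σt_B = 10005 m; Σ(ρt)_A = 85963.64; Σ(ρt)_B = 22089.385 (in m·g/cm³).
e = (29890 − 10005) − (85963.64 − 22089.385) / 3.356 = 852 m.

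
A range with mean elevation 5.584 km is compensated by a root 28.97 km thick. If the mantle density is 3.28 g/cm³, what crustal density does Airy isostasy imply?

ρ_c h = (ρ_m − ρ_c) r → ρ_c (h + r) = ρ_m r → ρ_c = ρ_m r / (h + r).
ρ_c = 3.28 × 28.97 km / (5.584 km + 28.97 km) = 2.75 g/cm³.

2.75 g/cm³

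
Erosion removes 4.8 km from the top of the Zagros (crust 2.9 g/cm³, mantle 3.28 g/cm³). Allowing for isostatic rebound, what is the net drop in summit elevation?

Rebound u = e ρ_c/ρ_m = 4.8 km × 2.9/3.28 = 4.244 km.
Net surface drop = e − u = 4.8 km − 4.244 km = e (ρ_m − ρ_c)/ρ_m = 0.556 km.

0.556 km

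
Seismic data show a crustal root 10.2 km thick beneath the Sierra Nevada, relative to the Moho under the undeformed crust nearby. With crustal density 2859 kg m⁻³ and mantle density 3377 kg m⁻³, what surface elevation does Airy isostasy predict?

In Airy isostatic equilibrium: ρ_c h = (ρ_m − ρ_c) r.
h = r (ρ_m − ρ_c) / ρ_c = 10.2 km × (3377 − 2859) / 2859 = 1.85 km.

1.85 km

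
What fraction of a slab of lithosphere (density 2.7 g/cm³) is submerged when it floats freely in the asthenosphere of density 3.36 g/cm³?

Submerged fraction = ρ_obj/ρ_fluid = 2.7/3.36 = 0.804.

0.804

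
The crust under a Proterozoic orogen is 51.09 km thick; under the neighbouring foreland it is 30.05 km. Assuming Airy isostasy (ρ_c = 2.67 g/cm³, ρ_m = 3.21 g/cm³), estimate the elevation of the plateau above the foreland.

Excess crust Δ = 51.09 km − 30.05 km = 21.04 km, split between elevation h and root r with h + r = Δ.
Airy balance ρ_c h = (ρ_m − ρ_c) r gives r = h ρ_c/(ρ_m − ρ_c), so h (1 + ρ_c/(ρ_m − ρ_c)) = Δ, i.e. h = Δ (ρ_m − ρ_c)/ρ_m.
h = 21.04 km × 0.54/3.21 = 3.54 km.

3.54 km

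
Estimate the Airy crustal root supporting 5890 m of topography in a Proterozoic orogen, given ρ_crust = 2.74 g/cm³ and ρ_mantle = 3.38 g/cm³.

Equating mass per unit area of the two columns: the weight of the topography is balanced by the buoyancy of the root, ρ_c h = (ρ_m − ρ_c) r.
r = h · ρ_c / (ρ_m − ρ_c) = 5890 m × 2.74 / (3.38 − 2.74) = 25200 m.

25200 m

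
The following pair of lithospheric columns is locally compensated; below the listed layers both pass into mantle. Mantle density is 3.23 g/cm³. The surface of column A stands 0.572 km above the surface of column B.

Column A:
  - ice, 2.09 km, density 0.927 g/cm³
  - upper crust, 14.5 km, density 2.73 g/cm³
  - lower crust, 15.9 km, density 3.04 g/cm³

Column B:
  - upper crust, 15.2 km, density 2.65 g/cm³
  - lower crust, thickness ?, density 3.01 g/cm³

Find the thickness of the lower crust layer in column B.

20.1 km

Take the compensation level at the base of the deeper column (depth z_c below the surface of column A) and equate Σ ρ_i t_i down to z_c; mantle fills any gap and the z_c terms cancel.
Column A: 2.09×0.927 + 14.5×2.73 + 15.9×3.04 + (z_c − 32.49)×3.23
Column B: 0.572×0 + 15.2×2.65 + x×3.01 + (z_c − 0.572 − 15.2 − x)×3.23
The z_c×3.23 term appears on both sides and cancels. Collect the known terms of each column as K = Σ(ρt)_known − 3.23 × (depth of known layers): K_A = 89.85843 − 3.23×32.49 = −15.08427; K_B = 40.28 − 3.23×(0.572 + 15.2) = −10.66356.
Balance: K_A = K_B − x×(3.23 − 3.01), so x = (K_B − K_A)/(3.23 − 3.01) = 4.42071/0.22 = 20.1 km.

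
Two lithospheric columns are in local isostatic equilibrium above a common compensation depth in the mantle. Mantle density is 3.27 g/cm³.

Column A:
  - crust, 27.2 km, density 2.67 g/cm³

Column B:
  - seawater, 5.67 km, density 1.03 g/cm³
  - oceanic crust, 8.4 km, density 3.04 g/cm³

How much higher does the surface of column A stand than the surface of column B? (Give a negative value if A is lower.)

0.516 km

For any compensation level in the mantle, the mantle terms cancel and isostasy reduces to e = (Σt_A − Σt_B) − (Σ(ρt)_A − Σ(ρt)_B) / ρ_m.
Σt_A = 27.2 km; Σt_B = 14.07 km; Σ(ρt)_A = 72.624; Σ(ρt)_B = 31.3761 (in km·g/cm³).
e = (27.2 − 14.07) − (72.624 − 31.3761) / 3.27 = 0.516 km.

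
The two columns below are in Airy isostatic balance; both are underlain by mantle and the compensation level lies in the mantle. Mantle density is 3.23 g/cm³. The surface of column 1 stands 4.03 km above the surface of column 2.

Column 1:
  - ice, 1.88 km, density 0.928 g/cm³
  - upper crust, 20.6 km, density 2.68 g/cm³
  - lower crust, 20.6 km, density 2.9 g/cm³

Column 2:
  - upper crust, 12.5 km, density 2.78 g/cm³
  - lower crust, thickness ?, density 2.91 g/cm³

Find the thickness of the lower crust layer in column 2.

11.9 km

Take the compensation level at the base of the deeper column (depth z_c below the surface of column 1) and equate Σ ρ_i t_i down to z_c; mantle fills any gap and the z_c terms cancel.
Column 1: 1.88×0.928 + 20.6×2.68 + 20.6×2.9 + (z_c − 43.08)×3.23
Column 2: 4.03×0 + 12.5×2.78 + x×2.91 + (z_c − 4.03 − 12.5 − x)×3.23
The z_c×3.23 term appears on both sides and cancels. Collect the known terms of each column as K = Σ(ρt)_known − 3.23 × (depth of known layers): K_1 = 116.69264 − 3.23×43.08 = −22.45576; K_2 = 34.75 − 3.23×(4.03 + 12.5) = −18.6419.
Balance: K_1 = K_2 − x×(3.23 − 2.91), so x = (K_2 − K_1)/(3.23 − 2.91) = 3.81386/0.32 = 11.9 km.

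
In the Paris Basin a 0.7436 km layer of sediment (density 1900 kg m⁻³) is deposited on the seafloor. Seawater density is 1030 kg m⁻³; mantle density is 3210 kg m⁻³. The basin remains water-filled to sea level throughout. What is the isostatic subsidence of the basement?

0.297 km

Submarine loading: the sediment displaces seawater, and the subsidence is in turn flooded, so s (ρ_m − ρ_w) = t (ρ_sed − ρ_w).
s = 0.7436 km × (1900 − 1030) / (3210 − 1030) = 0.297 km.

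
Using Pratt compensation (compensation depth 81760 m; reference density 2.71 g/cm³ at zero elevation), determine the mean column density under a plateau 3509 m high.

Pratt balance: ρ_ref D = ρ (D + h).
ρ = ρ_ref D/(D + h) = 2.71 × 81760 m/(81760 m + 3509 m) = 2.6 g/cm³.

2.6 g/cm³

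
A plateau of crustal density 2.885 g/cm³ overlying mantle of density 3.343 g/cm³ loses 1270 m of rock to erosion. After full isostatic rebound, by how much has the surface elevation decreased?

Rebound u = e ρ_c/ρ_m = 1270 m × 2.885/3.343 = 1096 m.
Net surface drop = e − u = 1270 m − 1096 m = e (ρ_m − ρ_c)/ρ_m = 174 m.

174 m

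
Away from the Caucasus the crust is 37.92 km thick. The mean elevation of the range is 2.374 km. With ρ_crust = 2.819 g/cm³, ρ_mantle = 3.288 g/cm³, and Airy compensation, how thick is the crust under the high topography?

54.6 km

Root depth r = h ρ_c / (ρ_m − ρ_c) = 2.374 km × 2.819 / 0.469 = 14.27 km.
Total thickness = T + h + r = 37.92 km + 2.374 km + 14.27 km = 54.6 km.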